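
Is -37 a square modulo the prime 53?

(-37|53)
  = (37|53)    [53 ≡ 1 mod 4 ⇒ (-1|53) = +1]
  = (53|37)    [QR: 37 ≡ 1 mod 4, sign kept]
  = (16|37)    [53 ≡ 16 mod 37]
  = (1|37)    [37 ≡ 5 mod 8 ⇒ (2|37)^4 = +1]
  = 1    [(1|37) = 1]
The Legendre symbol is 1, so x^2 ≡ -37 (mod 53) has solution.

yes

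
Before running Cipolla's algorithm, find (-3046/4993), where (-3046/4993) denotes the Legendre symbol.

(-3046/4993)
  = (3046/4993)    [4993 ≡ 1 mod 4 ⇒ (-1/4993) = +1]
  = (1523/4993)    [4993 ≡ 1 mod 8 ⇒ (2/4993) = +1]
  = (4993/1523)    [QR: 4993 ≡ 1 mod 4, sign kept]
  = (424/1523)    [4993 ≡ 424 mod 1523]
  = -(53/1523)    [1523 ≡ 3 mod 8 ⇒ (2/1523)^3 = -1]
  = -(1523/53)    [QR: 53 ≡ 1 mod 4, sign kept]
  = -(39/53)    [1523 ≡ 39 mod 53]
  = -(53/39)    [QR: 53 ≡ 1 mod 4, sign kept]
  = -(14/39)    [53 ≡ 14 mod 39]
  = -(7/39)    [39 ≡ 7 mod 8 ⇒ (2/39) = +1]
  = (39/7)    [QR: both ≡ 3 mod 4, sign flips]
  = (4/7)    [39 ≡ 4 mod 7]
  = (1/7)    [7 ≡ 7 mod 8 ⇒ (2/7)^2 = +1]
  = 1    [(1/7) = 1]

1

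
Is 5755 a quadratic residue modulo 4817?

Reduce the numerator: 5755 ≡ 938 (mod 4817), so (5755/4817) = (938/4817).
Factor out 2: 938 = 2·469. Since 4817 ≡ 1 (mod 8), (2/4817) = +1. Now have (469/4817).
469 ≡ 1 (mod 4), so quadratic reciprocity gives (469/4817) = (4817/469). Reduce: 4817 ≡ 127 (mod 469). Now have (127/469).
469 ≡ 1 (mod 4), so quadratic reciprocity gives (127/469) = (469/127). Reduce: 469 ≡ 88 (mod 127). Now have (88/127).
Factor out 2: 88 = 2^3·11. Since 127 ≡ 7 (mod 8), (2/127) = +1, and (2/127)^3 = +1. Now have (11/127).
Both 11 ≡ 3 and 127 ≡ 3 (mod 4), so reciprocity gives (11/127) = -(127/11). Reduce: 127 ≡ 6 (mod 11). Now have -(6/11).
Factor out 2: 6 = 2·3. Since 11 ≡ 3 (mod 8), (2/11) = -1. Now have (3/11).
Both 3 ≡ 3 and 11 ≡ 3 (mod 4), so reciprocity gives (3/11) = -(11/3). Reduce: 11 ≡ 2 (mod 3). Now have -(2/3).
Factor out 2: 2 = 2. Since 3 ≡ 3 (mod 8), (2/3) = -1. Now have (1/3).
(1/3) = 1. Collecting the sign factors: 1.
The Legendre symbol is 1, so x^2 ≡ 5755 (mod 4817) has solution.

yes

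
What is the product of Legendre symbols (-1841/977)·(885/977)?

By multiplicativity, (-1841·885/977) = (-1841/977)·(885/977).
First factor (-1841/977):
(-1841/977)
  = (1841/977)    [977 ≡ 1 mod 4 ⇒ (-1/977) = +1]
  = (864/977)    [1841 ≡ 864 mod 977]
  = (27/977)    [977 ≡ 1 mod 8 ⇒ (2/977)^5 = +1]
  = (977/27)    [QR: 977 ≡ 1 mod 4, sign kept]
  = (5/27)    [977 ≡ 5 mod 27]
  = (27/5)    [QR: 5 ≡ 1 mod 4, sign kept]
  = (2/5)    [27 ≡ 2 mod 5]
  = -(1/5)    [5 ≡ 5 mod 8 ⇒ (2/5) = -1]
  = -1    [(1/5) = 1]
Second factor (885/977):
(885/977)
  = (977/885)    [QR: 885 ≡ 1 mod 4, sign kept]
  = (92/885)    [977 ≡ 92 mod 885]
  = (23/885)    [885 ≡ 5 mod 8 ⇒ (2/885)^2 = +1]
  = (885/23)    [QR: 885 ≡ 1 mod 4, sign kept]
  = (11/23)    [885 ≡ 11 mod 23]
  = -(23/11)    [QR: both ≡ 3 mod 4, sign flips]
  = -(1/11)    [23 ≡ 1 mod 11]
  = -1    [(1/11) = 1]
Product: (-1)·(-1) = 1.

1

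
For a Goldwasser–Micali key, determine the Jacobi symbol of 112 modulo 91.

0

(112/91)
  = (21/91)    [112 ≡ 21 mod 91]
  = (91/21)    [QR: 21 ≡ 1 mod 4, sign kept]
  = (7/21)    [91 ≡ 7 mod 21]
  = (21/7)    [QR: 21 ≡ 1 mod 4, sign kept]
  = (0/7)    [21 ≡ 0 mod 7]
  = 0    [numerator 0, gcd > 1]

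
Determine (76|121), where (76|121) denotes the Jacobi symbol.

Factor out 2: 76 = 2^2·19. Since 121 ≡ 1 (mod 8), (2|121) = +1, and (2|121)^2 = +1. Now have (19|121).
121 ≡ 1 (mod 4), so quadratic reciprocity gives (19|121) = (121|19). Reduce: 121 ≡ 7 (mod 19). Now have (7|19).
Both 7 ≡ 3 and 19 ≡ 3 (mod 4), so reciprocity gives (7|19) = -(19|7). Reduce: 19 ≡ 5 (mod 7). Now have -(5|7).
5 ≡ 1 (mod 4), so quadratic reciprocity gives (5|7) = (7|5). Reduce: 7 ≡ 2 (mod 5). Now have -(2|5).
Factor out 2: 2 = 2. Since 5 ≡ 5 (mod 8), (2|5) = -1. Now have (1|5).
(1|5) = 1. Collecting the sign factors: 1.

1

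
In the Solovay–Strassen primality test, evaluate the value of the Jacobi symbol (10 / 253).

1

Factor out 2: 10 = 2·5. Since 253 ≡ 5 (mod 8), (2 / 253) = -1. Now have -(5 / 253).
5 ≡ 1 (mod 4), so quadratic reciprocity gives (5 / 253) = (253 / 5). Reduce: 253 ≡ 3 (mod 5). Now have -(3 / 5).
5 ≡ 1 (mod 4), so quadratic reciprocity gives (3 / 5) = (5 / 3). Reduce: 5 ≡ 2 (mod 3). Now have -(2 / 3).
Factor out 2: 2 = 2. Since 3 ≡ 3 (mod 8), (2 / 3) = -1. Now have (1 / 3).
(1 / 3) = 1. Collecting the sign factors: 1.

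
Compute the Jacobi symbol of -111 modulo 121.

Reduce the numerator: -111 ≡ 10 (mod 121), so (-111/121) = (10/121).
Factor out 2: 10 = 2·5. Since 121 ≡ 1 (mod 8), (2/121) = +1. Now have (5/121).
5 ≡ 1 (mod 4), so quadratic reciprocity gives (5/121) = (121/5). Reduce: 121 ≡ 1 (mod 5). Now have (1/5).
(1/5) = 1. Collecting the sign factors: 1.

1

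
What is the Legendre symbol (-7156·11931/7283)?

1

By multiplicativity, (-7156·11931/7283) = (-7156/7283)·(11931/7283).
First factor (-7156/7283):
Pull out -1: (-7156/7283) = (-1/7283)·(7156/7283). Since 7283 ≡ 3 (mod 4), (-1/7283) = -1. Now have -(7156/7283).
Factor out 2: 7156 = 2^2·1789. Since 7283 ≡ 3 (mod 8), (2/7283) = -1, and (2/7283)^2 = +1. Now have -(1789/7283).
1789 ≡ 1 (mod 4), so quadratic reciprocity gives (1789/7283) = (7283/1789). Reduce: 7283 ≡ 127 (mod 1789). Now have -(127/1789).
1789 ≡ 1 (mod 4), so quadratic reciprocity gives (127/1789) = (1789/127). Reduce: 1789 ≡ 11 (mod 127). Now have -(11/127).
Both 11 ≡ 3 and 127 ≡ 3 (mod 4), so reciprocity gives (11/127) = -(127/11). Reduce: 127 ≡ 6 (mod 11). Now have (6/11).
Factor out 2: 6 = 2·3. Since 11 ≡ 3 (mod 8), (2/11) = -1. Now have -(3/11).
Both 3 ≡ 3 and 11 ≡ 3 (mod 4), so reciprocity gives (3/11) = -(11/3). Reduce: 11 ≡ 2 (mod 3). Now have (2/3).
Factor out 2: 2 = 2. Since 3 ≡ 3 (mod 8), (2/3) = -1. Now have -(1/3).
(1/3) = 1. Collecting the sign factors: -1.
Second factor (11931/7283):
Reduce the numerator: 11931 ≡ 4648 (mod 7283), so (11931/7283) = (4648/7283).
Factor out 2: 4648 = 2^3·581. Since 7283 ≡ 3 (mod 8), (2/7283) = -1, and (2/7283)^3 = -1. Now have -(581/7283).
581 ≡ 1 (mod 4), so quadratic reciprocity gives (581/7283) = (7283/581). Reduce: 7283 ≡ 311 (mod 581). Now have -(311/581).
581 ≡ 1 (mod 4), so quadratic reciprocity gives (311/581) = (581/311). Reduce: 581 ≡ 270 (mod 311). Now have -(270/311).
Factor out 2: 270 = 2·135. Since 311 ≡ 7 (mod 8), (2/311) = +1. Now have -(135/311).
Both 135 ≡ 3 and 311 ≡ 3 (mod 4), so reciprocity gives (135/311) = -(311/135). Reduce: 311 ≡ 41 (mod 135). Now have (41/135).
41 ≡ 1 (mod 4), so quadratic reciprocity gives (41/135) = (135/41). Reduce: 135 ≡ 12 (mod 41). Now have (12/41).
Factor out 2: 12 = 2^2·3. Since 41 ≡ 1 (mod 8), (2/41) = +1, and (2/41)^2 = +1. Now have (3/41).
41 ≡ 1 (mod 4), so quadratic reciprocity gives (3/41) = (41/3). Reduce: 41 ≡ 2 (mod 3). Now have (2/3).
Factor out 2: 2 = 2. Since 3 ≡ 3 (mod 8), (2/3) = -1. Now have -(1/3).
(1/3) = 1. Collecting the sign factors: -1.
Product: (-1)·(-1) = 1.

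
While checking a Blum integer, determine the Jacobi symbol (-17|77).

Pull out -1: (-17|77) = (-1|77)·(17|77). Since 77 ≡ 1 (mod 4), (-1|77) = +1. Now have (17|77).
17 ≡ 1 (mod 4), so quadratic reciprocity gives (17|77) = (77|17). Reduce: 77 ≡ 9 (mod 17). Now have (9|17).
9 ≡ 1 (mod 4), so quadratic reciprocity gives (9|17) = (17|9). Reduce: 17 ≡ 8 (mod 9). Now have (8|9).
Factor out 2: 8 = 2^3. Since 9 ≡ 1 (mod 8), (2|9) = +1, and (2|9)^3 = +1. Now have (1|9).
(1|9) = 1. Collecting the sign factors: 1.

1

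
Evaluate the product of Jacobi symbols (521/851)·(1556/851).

By multiplicativity, (521·1556/851) = (521/851)·(1556/851).
First factor (521/851):
(521/851)
  = (851/521)    [QR: 521 ≡ 1 mod 4, sign kept]
  = (330/521)    [851 ≡ 330 mod 521]
  = (165/521)    [521 ≡ 1 mod 8 ⇒ (2/521) = +1]
  = (521/165)    [QR: 165 ≡ 1 mod 4, sign kept]
  = (26/165)    [521 ≡ 26 mod 165]
  = -(13/165)    [165 ≡ 5 mod 8 ⇒ (2/165) = -1]
  = -(165/13)    [QR: 13 ≡ 1 mod 4, sign kept]
  = -(9/13)    [165 ≡ 9 mod 13]
  = -(13/9)    [QR: 9 ≡ 1 mod 4, sign kept]
  = -(4/9)    [13 ≡ 4 mod 9]
  = -(1/9)    [9 ≡ 1 mod 8 ⇒ (2/9)^2 = +1]
  = -1    [(1/9) = 1]
Second factor (1556/851):
(1556/851)
  = (705/851)    [1556 ≡ 705 mod 851]
  = (851/705)    [QR: 705 ≡ 1 mod 4, sign kept]
  = (146/705)    [851 ≡ 146 mod 705]
  = (73/705)    [705 ≡ 1 mod 8 ⇒ (2/705) = +1]
  = (705/73)    [QR: 73 ≡ 1 mod 4, sign kept]
  = (48/73)    [705 ≡ 48 mod 73]
  = (3/73)    [73 ≡ 1 mod 8 ⇒ (2/73)^4 = +1]
  = (73/3)    [QR: 73 ≡ 1 mod 4, sign kept]
  = (1/3)    [73 ≡ 1 mod 3]
  = 1    [(1/3) = 1]
Product: (-1)·(1) = -1.

-1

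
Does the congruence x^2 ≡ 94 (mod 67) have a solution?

(94/67)
  = (27/67)    [94 ≡ 27 mod 67]
  = -(67/27)    [QR: both ≡ 3 mod 4, sign flips]
  = -(13/27)    [67 ≡ 13 mod 27]
  = -(27/13)    [QR: 13 ≡ 1 mod 4, sign kept]
  = -(1/13)    [27 ≡ 1 mod 13]
  = -1    [(1/13) = 1]
The Legendre symbol is -1, so x^2 ≡ 94 (mod 67) has no solution.

no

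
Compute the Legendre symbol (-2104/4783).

Reduce the numerator: -2104 ≡ 2679 (mod 4783), so (-2104/4783) = (2679/4783).
Both 2679 ≡ 3 and 4783 ≡ 3 (mod 4), so reciprocity gives (2679/4783) = -(4783/2679). Reduce: 4783 ≡ 2104 (mod 2679). Now have -(2104/2679).
Factor out 2: 2104 = 2^3·263. Since 2679 ≡ 7 (mod 8), (2/2679) = +1, and (2/2679)^3 = +1. Now have -(263/2679).
Both 263 ≡ 3 and 2679 ≡ 3 (mod 4), so reciprocity gives (263/2679) = -(2679/263). Reduce: 2679 ≡ 49 (mod 263). Now have (49/263).
49 ≡ 1 (mod 4), so quadratic reciprocity gives (49/263) = (263/49). Reduce: 263 ≡ 18 (mod 49). Now have (18/49).
Factor out 2: 18 = 2·9. Since 49 ≡ 1 (mod 8), (2/49) = +1. Now have (9/49).
9 ≡ 1 (mod 4), so quadratic reciprocity gives (9/49) = (49/9). Reduce: 49 ≡ 4 (mod 9). Now have (4/9).
Factor out 2: 4 = 2^2. Since 9 ≡ 1 (mod 8), (2/9) = +1, and (2/9)^2 = +1. Now have (1/9).
(1/9) = 1. Collecting the sign factors: 1.

1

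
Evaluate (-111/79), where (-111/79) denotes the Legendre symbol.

(-111/79)
  = (47/79)    [-111 ≡ 47 mod 79]
  = -(79/47)    [QR: both ≡ 3 mod 4, sign flips]
  = -(32/47)    [79 ≡ 32 mod 47]
  = -(1/47)    [47 ≡ 7 mod 8 ⇒ (2/47)^5 = +1]
  = -1    [(1/47) = 1]

-1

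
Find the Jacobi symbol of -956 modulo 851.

1

Reduce the numerator: -956 ≡ 746 (mod 851), so (-956/851) = (746/851).
Factor out 2: 746 = 2·373. Since 851 ≡ 3 (mod 8), (2/851) = -1. Now have -(373/851).
373 ≡ 1 (mod 4), so quadratic reciprocity gives (373/851) = (851/373). Reduce: 851 ≡ 105 (mod 373). Now have -(105/373).
105 ≡ 1 (mod 4), so quadratic reciprocity gives (105/373) = (373/105). Reduce: 373 ≡ 58 (mod 105). Now have -(58/105).
Factor out 2: 58 = 2·29. Since 105 ≡ 1 (mod 8), (2/105) = +1. Now have -(29/105).
29 ≡ 1 (mod 4), so quadratic reciprocity gives (29/105) = (105/29). Reduce: 105 ≡ 18 (mod 29). Now have -(18/29).
Factor out 2: 18 = 2·9. Since 29 ≡ 5 (mod 8), (2/29) = -1. Now have (9/29).
9 ≡ 1 (mod 4), so quadratic reciprocity gives (9/29) = (29/9). Reduce: 29 ≡ 2 (mod 9). Now have (2/9).
Factor out 2: 2 = 2. Since 9 ≡ 1 (mod 8), (2/9) = +1. Now have (1/9).
(1/9) = 1. Collecting the sign factors: 1.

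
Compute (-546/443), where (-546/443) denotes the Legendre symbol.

-1

Reduce the numerator: -546 ≡ 340 (mod 443), so (-546/443) = (340/443).
Factor out 2: 340 = 2^2·85. Since 443 ≡ 3 (mod 8), (2/443) = -1, and (2/443)^2 = +1. Now have (85/443).
85 ≡ 1 (mod 4), so quadratic reciprocity gives (85/443) = (443/85). Reduce: 443 ≡ 18 (mod 85). Now have (18/85).
Factor out 2: 18 = 2·9. Since 85 ≡ 5 (mod 8), (2/85) = -1. Now have -(9/85).
9 ≡ 1 (mod 4), so quadratic reciprocity gives (9/85) = (85/9). Reduce: 85 ≡ 4 (mod 9). Now have -(4/9).
Factor out 2: 4 = 2^2. Since 9 ≡ 1 (mod 8), (2/9) = +1, and (2/9)^2 = +1. Now have -(1/9).
(1/9) = 1. Collecting the sign factors: -1.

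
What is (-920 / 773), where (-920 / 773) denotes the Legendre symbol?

-1

(-920 / 773)
  = (920 / 773)    [773 ≡ 1 mod 4 ⇒ (-1 / 773) = +1]
  = (147 / 773)    [920 ≡ 147 mod 773]
  = (773 / 147)    [QR: 773 ≡ 1 mod 4, sign kept]
  = (38 / 147)    [773 ≡ 38 mod 147]
  = -(19 / 147)    [147 ≡ 3 mod 8 ⇒ (2 / 147) = -1]
  = (147 / 19)    [QR: both ≡ 3 mod 4, sign flips]
  = (14 / 19)    [147 ≡ 14 mod 19]
  = -(7 / 19)    [19 ≡ 3 mod 8 ⇒ (2 / 19) = -1]
  = (19 / 7)    [QR: both ≡ 3 mod 4, sign flips]
  = (5 / 7)    [19 ≡ 5 mod 7]
  = (7 / 5)    [QR: 5 ≡ 1 mod 4, sign kept]
  = (2 / 5)    [7 ≡ 2 mod 5]
  = -(1 / 5)    [5 ≡ 5 mod 8 ⇒ (2 / 5) = -1]
  = -1    [(1 / 5) = 1]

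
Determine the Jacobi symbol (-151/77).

(-151/77)
  = (3/77)    [-151 ≡ 3 mod 77]
  = (77/3)    [QR: 77 ≡ 1 mod 4, sign kept]
  = (2/3)    [77 ≡ 2 mod 3]
  = -(1/3)    [3 ≡ 3 mod 8 ⇒ (2/3) = -1]
  = -1    [(1/3) = 1]

-1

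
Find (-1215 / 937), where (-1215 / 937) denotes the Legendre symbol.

-1

Reduce the numerator: -1215 ≡ 659 (mod 937), so (-1215 / 937) = (659 / 937).
937 ≡ 1 (mod 4), so quadratic reciprocity gives (659 / 937) = (937 / 659). Reduce: 937 ≡ 278 (mod 659). Now have (278 / 659).
Factor out 2: 278 = 2·139. Since 659 ≡ 3 (mod 8), (2 / 659) = -1. Now have -(139 / 659).
Both 139 ≡ 3 and 659 ≡ 3 (mod 4), so reciprocity gives (139 / 659) = -(659 / 139). Reduce: 659 ≡ 103 (mod 139). Now have (103 / 139).
Both 103 ≡ 3 and 139 ≡ 3 (mod 4), so reciprocity gives (103 / 139) = -(139 / 103). Reduce: 139 ≡ 36 (mod 103). Now have -(36 / 103).
Factor out 2: 36 = 2^2·9. Since 103 ≡ 7 (mod 8), (2 / 103) = +1, and (2 / 103)^2 = +1. Now have -(9 / 103).
9 ≡ 1 (mod 4), so quadratic reciprocity gives (9 / 103) = (103 / 9). Reduce: 103 ≡ 4 (mod 9). Now have -(4 / 9).
Factor out 2: 4 = 2^2. Since 9 ≡ 1 (mod 8), (2 / 9) = +1, and (2 / 9)^2 = +1. Now have -(1 / 9).
(1 / 9) = 1. Collecting the sign factors: -1.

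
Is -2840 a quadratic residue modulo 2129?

Pull out -1: (-2840/2129) = (-1/2129)·(2840/2129). Since 2129 ≡ 1 (mod 4), (-1/2129) = +1. Now have (2840/2129).
Reduce the numerator: 2840 ≡ 711 (mod 2129), so (2840/2129) = (711/2129).
2129 ≡ 1 (mod 4), so quadratic reciprocity gives (711/2129) = (2129/711). Reduce: 2129 ≡ 707 (mod 711). Now have (707/711).
Both 707 ≡ 3 and 711 ≡ 3 (mod 4), so reciprocity gives (707/711) = -(711/707). Reduce: 711 ≡ 4 (mod 707). Now have -(4/707).
Factor out 2: 4 = 2^2. Since 707 ≡ 3 (mod 8), (2/707) = -1, and (2/707)^2 = +1. Now have -(1/707).
(1/707) = 1. Collecting the sign factors: -1.
(-2840/2129) = -1, and 2129 is prime, so -2840 is not a quadratic residue mod 2129.

no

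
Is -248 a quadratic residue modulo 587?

yes

Reduce the numerator: -248 ≡ 339 (mod 587), so (-248/587) = (339/587).
Both 339 ≡ 3 and 587 ≡ 3 (mod 4), so reciprocity gives (339/587) = -(587/339). Reduce: 587 ≡ 248 (mod 339). Now have -(248/339).
Factor out 2: 248 = 2^3·31. Since 339 ≡ 3 (mod 8), (2/339) = -1, and (2/339)^3 = -1. Now have (31/339).
Both 31 ≡ 3 and 339 ≡ 3 (mod 4), so reciprocity gives (31/339) = -(339/31). Reduce: 339 ≡ 29 (mod 31). Now have -(29/31).
29 ≡ 1 (mod 4), so quadratic reciprocity gives (29/31) = (31/29). Reduce: 31 ≡ 2 (mod 29). Now have -(2/29).
Factor out 2: 2 = 2. Since 29 ≡ 5 (mod 8), (2/29) = -1. Now have (1/29).
(1/29) = 1. Collecting the sign factors: 1.
(-248/587) = 1, and 587 is prime, so -248 is a quadratic residue mod 587.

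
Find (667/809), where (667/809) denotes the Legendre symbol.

809 ≡ 1 (mod 4), so quadratic reciprocity gives (667/809) = (809/667). Reduce: 809 ≡ 142 (mod 667). Now have (142/667).
Factor out 2: 142 = 2·71. Since 667 ≡ 3 (mod 8), (2/667) = -1. Now have -(71/667).
Both 71 ≡ 3 and 667 ≡ 3 (mod 4), so reciprocity gives (71/667) = -(667/71). Reduce: 667 ≡ 28 (mod 71). Now have (28/71).
Factor out 2: 28 = 2^2·7. Since 71 ≡ 7 (mod 8), (2/71) = +1, and (2/71)^2 = +1. Now have (7/71).
Both 7 ≡ 3 and 71 ≡ 3 (mod 4), so reciprocity gives (7/71) = -(71/7). Reduce: 71 ≡ 1 (mod 7). Now have -(1/7).
(1/7) = 1. Collecting the sign factors: -1.

-1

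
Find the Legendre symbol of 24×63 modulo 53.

By multiplicativity, (24·63/53) = (24/53)·(63/53).
First factor (24/53):
Factor out 2: 24 = 2^3·3. Since 53 ≡ 5 (mod 8), (2/53) = -1, and (2/53)^3 = -1. Now have -(3/53).
53 ≡ 1 (mod 4), so quadratic reciprocity gives (3/53) = (53/3). Reduce: 53 ≡ 2 (mod 3). Now have -(2/3).
Factor out 2: 2 = 2. Since 3 ≡ 3 (mod 8), (2/3) = -1. Now have (1/3).
(1/3) = 1. Collecting the sign factors: 1.
Second factor (63/53):
Reduce the numerator: 63 ≡ 10 (mod 53), so (63/53) = (10/53).
Factor out 2: 10 = 2·5. Since 53 ≡ 5 (mod 8), (2/53) = -1. Now have -(5/53).
5 ≡ 1 (mod 4), so quadratic reciprocity gives (5/53) = (53/5). Reduce: 53 ≡ 3 (mod 5). Now have -(3/5).
5 ≡ 1 (mod 4), so quadratic reciprocity gives (3/5) = (5/3). Reduce: 5 ≡ 2 (mod 3). Now have -(2/3).
Factor out 2: 2 = 2. Since 3 ≡ 3 (mod 8), (2/3) = -1. Now have (1/3).
(1/3) = 1. Collecting the sign factors: 1.
Product: (1)·(1) = 1.

1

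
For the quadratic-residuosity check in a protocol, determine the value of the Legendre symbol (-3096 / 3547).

Reduce the numerator: -3096 ≡ 451 (mod 3547), so (-3096 / 3547) = (451 / 3547).
Both 451 ≡ 3 and 3547 ≡ 3 (mod 4), so reciprocity gives (451 / 3547) = -(3547 / 451). Reduce: 3547 ≡ 390 (mod 451). Now have -(390 / 451).
Factor out 2: 390 = 2·195. Since 451 ≡ 3 (mod 8), (2 / 451) = -1. Now have (195 / 451).
Both 195 ≡ 3 and 451 ≡ 3 (mod 4), so reciprocity gives (195 / 451) = -(451 / 195). Reduce: 451 ≡ 61 (mod 195). Now have -(61 / 195).
61 ≡ 1 (mod 4), so quadratic reciprocity gives (61 / 195) = (195 / 61). Reduce: 195 ≡ 12 (mod 61). Now have -(12 / 61).
Factor out 2: 12 = 2^2·3. Since 61 ≡ 5 (mod 8), (2 / 61) = -1, and (2 / 61)^2 = +1. Now have -(3 / 61).
61 ≡ 1 (mod 4), so quadratic reciprocity gives (3 / 61) = (61 / 3). Reduce: 61 ≡ 1 (mod 3). Now have -(1 / 3).
(1 / 3) = 1. Collecting the sign factors: -1.

-1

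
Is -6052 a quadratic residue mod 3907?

(-6052/3907)
  = (1762/3907)    [-6052 ≡ 1762 mod 3907]
  = -(881/3907)    [3907 ≡ 3 mod 8 ⇒ (2/3907) = -1]
  = -(3907/881)    [QR: 881 ≡ 1 mod 4, sign kept]
  = -(383/881)    [3907 ≡ 383 mod 881]
  = -(881/383)    [QR: 881 ≡ 1 mod 4, sign kept]
  = -(115/383)    [881 ≡ 115 mod 383]
  = (383/115)    [QR: both ≡ 3 mod 4, sign flips]
  = (38/115)    [383 ≡ 38 mod 115]
  = -(19/115)    [115 ≡ 3 mod 8 ⇒ (2/115) = -1]
  = (115/19)    [QR: both ≡ 3 mod 4, sign flips]
  = (1/19)    [115 ≡ 1 mod 19]
  = 1    [(1/19) = 1]
(-6052/3907) = 1, and 3907 is prime, so -6052 is a quadratic residue mod 3907.

yes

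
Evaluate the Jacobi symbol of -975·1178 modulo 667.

By multiplicativity, (-975·1178/667) = (-975/667)·(1178/667).
First factor (-975/667):
(-975/667)
  = (359/667)    [-975 ≡ 359 mod 667]
  = -(667/359)    [QR: both ≡ 3 mod 4, sign flips]
  = -(308/359)    [667 ≡ 308 mod 359]
  = -(77/359)    [359 ≡ 7 mod 8 ⇒ (2/359)^2 = +1]
  = -(359/77)    [QR: 77 ≡ 1 mod 4, sign kept]
  = -(51/77)    [359 ≡ 51 mod 77]
  = -(77/51)    [QR: 77 ≡ 1 mod 4, sign kept]
  = -(26/51)    [77 ≡ 26 mod 51]
  = (13/51)    [51 ≡ 3 mod 8 ⇒ (2/51) = -1]
  = (51/13)    [QR: 13 ≡ 1 mod 4, sign kept]
  = (12/13)    [51 ≡ 12 mod 13]
  = (3/13)    [13 ≡ 5 mod 8 ⇒ (2/13)^2 = +1]
  = (13/3)    [QR: 13 ≡ 1 mod 4, sign kept]
  = (1/3)    [13 ≡ 1 mod 3]
  = 1    [(1/3) = 1]
Second factor (1178/667):
(1178/667)
  = (511/667)    [1178 ≡ 511 mod 667]
  = -(667/511)    [QR: both ≡ 3 mod 4, sign flips]
  = -(156/511)    [667 ≡ 156 mod 511]
  = -(39/511)    [511 ≡ 7 mod 8 ⇒ (2/511)^2 = +1]
  = (511/39)    [QR: both ≡ 3 mod 4, sign flips]
  = (4/39)    [511 ≡ 4 mod 39]
  = (1/39)    [39 ≡ 7 mod 8 ⇒ (2/39)^2 = +1]
  = 1    [(1/39) = 1]
Product: (1)·(1) = 1.

1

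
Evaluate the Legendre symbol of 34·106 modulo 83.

-1

By multiplicativity, (34·106 / 83) = (34 / 83)·(106 / 83).
First factor (34 / 83):
(34 / 83)
  = -(17 / 83)    [83 ≡ 3 mod 8 ⇒ (2 / 83) = -1]
  = -(83 / 17)    [QR: 17 ≡ 1 mod 4, sign kept]
  = -(15 / 17)    [83 ≡ 15 mod 17]
  = -(17 / 15)    [QR: 17 ≡ 1 mod 4, sign kept]
  = -(2 / 15)    [17 ≡ 2 mod 15]
  = -(1 / 15)    [15 ≡ 7 mod 8 ⇒ (2 / 15) = +1]
  = -1    [(1 / 15) = 1]
Second factor (106 / 83):
(106 / 83)
  = (23 / 83)    [106 ≡ 23 mod 83]
  = -(83 / 23)    [QR: both ≡ 3 mod 4, sign flips]
  = -(14 / 23)    [83 ≡ 14 mod 23]
  = -(7 / 23)    [23 ≡ 7 mod 8 ⇒ (2 / 23) = +1]
  = (23 / 7)    [QR: both ≡ 3 mod 4, sign flips]
  = (2 / 7)    [23 ≡ 2 mod 7]
  = (1 / 7)    [7 ≡ 7 mod 8 ⇒ (2 / 7) = +1]
  = 1    [(1 / 7) = 1]
Product: (-1)·(1) = -1.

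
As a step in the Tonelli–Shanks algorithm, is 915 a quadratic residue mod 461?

no

(915/461)
  = (454/461)    [915 ≡ 454 mod 461]
  = -(227/461)    [461 ≡ 5 mod 8 ⇒ (2/461) = -1]
  = -(461/227)    [QR: 461 ≡ 1 mod 4, sign kept]
  = -(7/227)    [461 ≡ 7 mod 227]
  = (227/7)    [QR: both ≡ 3 mod 4, sign flips]
  = (3/7)    [227 ≡ 3 mod 7]
  = -(7/3)    [QR: both ≡ 3 mod 4, sign flips]
  = -(1/3)    [7 ≡ 1 mod 3]
  = -1    [(1/3) = 1]
The Legendre symbol is -1, so x^2 ≡ 915 (mod 461) has no solution.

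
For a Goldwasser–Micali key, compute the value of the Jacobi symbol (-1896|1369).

1

(-1896|1369)
  = (842|1369)    [-1896 ≡ 842 mod 1369]
  = (421|1369)    [1369 ≡ 1 mod 8 ⇒ (2|1369) = +1]
  = (1369|421)    [QR: 421 ≡ 1 mod 4, sign kept]
  = (106|421)    [1369 ≡ 106 mod 421]
  = -(53|421)    [421 ≡ 5 mod 8 ⇒ (2|421) = -1]
  = -(421|53)    [QR: 53 ≡ 1 mod 4, sign kept]
  = -(50|53)    [421 ≡ 50 mod 53]
  = (25|53)    [53 ≡ 5 mod 8 ⇒ (2|53) = -1]
  = (53|25)    [QR: 25 ≡ 1 mod 4, sign kept]
  = (3|25)    [53 ≡ 3 mod 25]
  = (25|3)    [QR: 25 ≡ 1 mod 4, sign kept]
  = (1|3)    [25 ≡ 1 mod 3]
  = 1    [(1|3) = 1]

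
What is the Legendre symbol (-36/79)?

-1

(-36/79)
  = -(36/79)    [79 ≡ 3 mod 4 ⇒ (-1/79) = -1]
  = -(9/79)    [79 ≡ 7 mod 8 ⇒ (2/79)^2 = +1]
  = -(79/9)    [QR: 9 ≡ 1 mod 4, sign kept]
  = -(7/9)    [79 ≡ 7 mod 9]
  = -(9/7)    [QR: 9 ≡ 1 mod 4, sign kept]
  = -(2/7)    [9 ≡ 2 mod 7]
  = -(1/7)    [7 ≡ 7 mod 8 ⇒ (2/7) = +1]
  = -1    [(1/7) = 1]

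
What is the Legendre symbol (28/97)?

-1

(28/97)
  = (7/97)    [97 ≡ 1 mod 8 ⇒ (2/97)^2 = +1]
  = (97/7)    [QR: 97 ≡ 1 mod 4, sign kept]
  = (6/7)    [97 ≡ 6 mod 7]
  = (3/7)    [7 ≡ 7 mod 8 ⇒ (2/7) = +1]
  = -(7/3)    [QR: both ≡ 3 mod 4, sign flips]
  = -(1/3)    [7 ≡ 1 mod 3]
  = -1    [(1/3) = 1]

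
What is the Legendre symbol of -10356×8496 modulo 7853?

1

By multiplicativity, (-10356·8496|7853) = (-10356|7853)·(8496|7853).
First factor (-10356|7853):
Reduce the numerator: -10356 ≡ 5350 (mod 7853), so (-10356|7853) = (5350|7853).
Factor out 2: 5350 = 2·2675. Since 7853 ≡ 5 (mod 8), (2|7853) = -1. Now have -(2675|7853).
7853 ≡ 1 (mod 4), so quadratic reciprocity gives (2675|7853) = (7853|2675). Reduce: 7853 ≡ 2503 (mod 2675). Now have -(2503|2675).
Both 2503 ≡ 3 and 2675 ≡ 3 (mod 4), so reciprocity gives (2503|2675) = -(2675|2503). Reduce: 2675 ≡ 172 (mod 2503). Now have (172|2503).
Factor out 2: 172 = 2^2·43. Since 2503 ≡ 7 (mod 8), (2|2503) = +1, and (2|2503)^2 = +1. Now have (43|2503).
Both 43 ≡ 3 and 2503 ≡ 3 (mod 4), so reciprocity gives (43|2503) = -(2503|43). Reduce: 2503 ≡ 9 (mod 43). Now have -(9|43).
9 ≡ 1 (mod 4), so quadratic reciprocity gives (9|43) = (43|9). Reduce: 43 ≡ 7 (mod 9). Now have -(7|9).
9 ≡ 1 (mod 4), so quadratic reciprocity gives (7|9) = (9|7). Reduce: 9 ≡ 2 (mod 7). Now have -(2|7).
Factor out 2: 2 = 2. Since 7 ≡ 7 (mod 8), (2|7) = +1. Now have -(1|7).
(1|7) = 1. Collecting the sign factors: -1.
Second factor (8496|7853):
Reduce the numerator: 8496 ≡ 643 (mod 7853), so (8496|7853) = (643|7853).
7853 ≡ 1 (mod 4), so quadratic reciprocity gives (643|7853) = (7853|643). Reduce: 7853 ≡ 137 (mod 643). Now have (137|643).
137 ≡ 1 (mod 4), so quadratic reciprocity gives (137|643) = (643|137). Reduce: 643 ≡ 95 (mod 137). Now have (95|137).
137 ≡ 1 (mod 4), so quadratic reciprocity gives (95|137) = (137|95). Reduce: 137 ≡ 42 (mod 95). Now have (42|95).
Factor out 2: 42 = 2·21. Since 95 ≡ 7 (mod 8), (2|95) = +1. Now have (21|95).
21 ≡ 1 (mod 4), so quadratic reciprocity gives (21|95) = (95|21). Reduce: 95 ≡ 11 (mod 21). Now have (11|21).
21 ≡ 1 (mod 4), so quadratic reciprocity gives (11|21) = (21|11). Reduce: 21 ≡ 10 (mod 11). Now have (10|11).
Factor out 2: 10 = 2·5. Since 11 ≡ 3 (mod 8), (2|11) = -1. Now have -(5|11).
5 ≡ 1 (mod 4), so quadratic reciprocity gives (5|11) = (11|5). Reduce: 11 ≡ 1 (mod 5). Now have -(1|5).
(1|5) = 1. Collecting the sign factors: -1.
Product: (-1)·(-1) = 1.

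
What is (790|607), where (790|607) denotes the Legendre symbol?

-1

(790|607)
  = (183|607)    [790 ≡ 183 mod 607]
  = -(607|183)    [QR: both ≡ 3 mod 4, sign flips]
  = -(58|183)    [607 ≡ 58 mod 183]
  = -(29|183)    [183 ≡ 7 mod 8 ⇒ (2|183) = +1]
  = -(183|29)    [QR: 29 ≡ 1 mod 4, sign kept]
  = -(9|29)    [183 ≡ 9 mod 29]
  = -(29|9)    [QR: 9 ≡ 1 mod 4, sign kept]
  = -(2|9)    [29 ≡ 2 mod 9]
  = -(1|9)    [9 ≡ 1 mod 8 ⇒ (2|9) = +1]
  = -1    [(1|9) = 1]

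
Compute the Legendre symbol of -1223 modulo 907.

1

(-1223|907)
  = (591|907)    [-1223 ≡ 591 mod 907]
  = -(907|591)    [QR: both ≡ 3 mod 4, sign flips]
  = -(316|591)    [907 ≡ 316 mod 591]
  = -(79|591)    [591 ≡ 7 mod 8 ⇒ (2|591)^2 = +1]
  = (591|79)    [QR: both ≡ 3 mod 4, sign flips]
  = (38|79)    [591 ≡ 38 mod 79]
  = (19|79)    [79 ≡ 7 mod 8 ⇒ (2|79) = +1]
  = -(79|19)    [QR: both ≡ 3 mod 4, sign flips]
  = -(3|19)    [79 ≡ 3 mod 19]
  = (19|3)    [QR: both ≡ 3 mod 4, sign flips]
  = (1|3)    [19 ≡ 1 mod 3]
  = 1    [(1|3) = 1]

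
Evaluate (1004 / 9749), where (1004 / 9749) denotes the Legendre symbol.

(1004 / 9749)
  = (251 / 9749)    [9749 ≡ 5 mod 8 ⇒ (2 / 9749)^2 = +1]
  = (9749 / 251)    [QR: 9749 ≡ 1 mod 4, sign kept]
  = (211 / 251)    [9749 ≡ 211 mod 251]
  = -(251 / 211)    [QR: both ≡ 3 mod 4, sign flips]
  = -(40 / 211)    [251 ≡ 40 mod 211]
  = (5 / 211)    [211 ≡ 3 mod 8 ⇒ (2 / 211)^3 = -1]
  = (211 / 5)    [QR: 5 ≡ 1 mod 4, sign kept]
  = (1 / 5)    [211 ≡ 1 mod 5]
  = 1    [(1 / 5) = 1]

1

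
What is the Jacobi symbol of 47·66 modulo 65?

1

By multiplicativity, (47·66|65) = (47|65)·(66|65).
First factor (47|65):
(47|65)
  = (65|47)    [QR: 65 ≡ 1 mod 4, sign kept]
  = (18|47)    [65 ≡ 18 mod 47]
  = (9|47)    [47 ≡ 7 mod 8 ⇒ (2|47) = +1]
  = (47|9)    [QR: 9 ≡ 1 mod 4, sign kept]
  = (2|9)    [47 ≡ 2 mod 9]
  = (1|9)    [9 ≡ 1 mod 8 ⇒ (2|9) = +1]
  = 1    [(1|9) = 1]
Second factor (66|65):
(66|65)
  = (1|65)    [66 ≡ 1 mod 65]
  = 1    [(1|65) = 1]
Product: (1)·(1) = 1.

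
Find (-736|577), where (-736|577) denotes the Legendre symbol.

(-736|577)
  = (736|577)    [577 ≡ 1 mod 4 ⇒ (-1|577) = +1]
  = (159|577)    [736 ≡ 159 mod 577]
  = (577|159)    [QR: 577 ≡ 1 mod 4, sign kept]
  = (100|159)    [577 ≡ 100 mod 159]
  = (25|159)    [159 ≡ 7 mod 8 ⇒ (2|159)^2 = +1]
  = (159|25)    [QR: 25 ≡ 1 mod 4, sign kept]
  = (9|25)    [159 ≡ 9 mod 25]
  = (25|9)    [QR: 9 ≡ 1 mod 4, sign kept]
  = (7|9)    [25 ≡ 7 mod 9]
  = (9|7)    [QR: 9 ≡ 1 mod 4, sign kept]
  = (2|7)    [9 ≡ 2 mod 7]
  = (1|7)    [7 ≡ 7 mod 8 ⇒ (2|7) = +1]
  = 1    [(1|7) = 1]

1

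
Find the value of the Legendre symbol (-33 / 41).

(-33 / 41)
  = (8 / 41)    [-33 ≡ 8 mod 41]
  = (1 / 41)    [41 ≡ 1 mod 8 ⇒ (2 / 41)^3 = +1]
  = 1    [(1 / 41) = 1]

1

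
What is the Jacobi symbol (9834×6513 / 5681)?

0

By multiplicativity, (9834·6513 / 5681) = (9834 / 5681)·(6513 / 5681).
First factor (9834 / 5681):
Reduce the numerator: 9834 ≡ 4153 (mod 5681), so (9834 / 5681) = (4153 / 5681).
4153 ≡ 1 (mod 4), so quadratic reciprocity gives (4153 / 5681) = (5681 / 4153). Reduce: 5681 ≡ 1528 (mod 4153). Now have (1528 / 4153).
Factor out 2: 1528 = 2^3·191. Since 4153 ≡ 1 (mod 8), (2 / 4153) = +1, and (2 / 4153)^3 = +1. Now have (191 / 4153).
4153 ≡ 1 (mod 4), so quadratic reciprocity gives (191 / 4153) = (4153 / 191). Reduce: 4153 ≡ 142 (mod 191). Now have (142 / 191).
Factor out 2: 142 = 2·71. Since 191 ≡ 7 (mod 8), (2 / 191) = +1. Now have (71 / 191).
Both 71 ≡ 3 and 191 ≡ 3 (mod 4), so reciprocity gives (71 / 191) = -(191 / 71). Reduce: 191 ≡ 49 (mod 71). Now have -(49 / 71).
49 ≡ 1 (mod 4), so quadratic reciprocity gives (49 / 71) = (71 / 49). Reduce: 71 ≡ 22 (mod 49). Now have -(22 / 49).
Factor out 2: 22 = 2·11. Since 49 ≡ 1 (mod 8), (2 / 49) = +1. Now have -(11 / 49).
49 ≡ 1 (mod 4), so quadratic reciprocity gives (11 / 49) = (49 / 11). Reduce: 49 ≡ 5 (mod 11). Now have -(5 / 11).
5 ≡ 1 (mod 4), so quadratic reciprocity gives (5 / 11) = (11 / 5). Reduce: 11 ≡ 1 (mod 5). Now have -(1 / 5).
(1 / 5) = 1. Collecting the sign factors: -1.
Second factor (6513 / 5681):
Reduce the numerator: 6513 ≡ 832 (mod 5681), so (6513 / 5681) = (832 / 5681).
Factor out 2: 832 = 2^6·13. Since 5681 ≡ 1 (mod 8), (2 / 5681) = +1, and (2 / 5681)^6 = +1. Now have (13 / 5681).
13 ≡ 1 (mod 4), so quadratic reciprocity gives (13 / 5681) = (5681 / 13). Reduce: 5681 ≡ 0 (mod 13). Now have (0 / 13).
The numerator is now 0 with denominator 13 > 1: the symbol is 0.
Product: (-1)·(0) = 0.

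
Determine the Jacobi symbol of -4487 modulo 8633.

-1

(-4487 / 8633)
  = (4487 / 8633)    [8633 ≡ 1 mod 4 ⇒ (-1 / 8633) = +1]
  = (8633 / 4487)    [QR: 8633 ≡ 1 mod 4, sign kept]
  = (4146 / 4487)    [8633 ≡ 4146 mod 4487]
  = (2073 / 4487)    [4487 ≡ 7 mod 8 ⇒ (2 / 4487) = +1]
  = (4487 / 2073)    [QR: 2073 ≡ 1 mod 4, sign kept]
  = (341 / 2073)    [4487 ≡ 341 mod 2073]
  = (2073 / 341)    [QR: 341 ≡ 1 mod 4, sign kept]
  = (27 / 341)    [2073 ≡ 27 mod 341]
  = (341 / 27)    [QR: 341 ≡ 1 mod 4, sign kept]
  = (17 / 27)    [341 ≡ 17 mod 27]
  = (27 / 17)    [QR: 17 ≡ 1 mod 4, sign kept]
  = (10 / 17)    [27 ≡ 10 mod 17]
  = (5 / 17)    [17 ≡ 1 mod 8 ⇒ (2 / 17) = +1]
  = (17 / 5)    [QR: 5 ≡ 1 mod 4, sign kept]
  = (2 / 5)    [17 ≡ 2 mod 5]
  = -(1 / 5)    [5 ≡ 5 mod 8 ⇒ (2 / 5) = -1]
  = -1    [(1 / 5) = 1]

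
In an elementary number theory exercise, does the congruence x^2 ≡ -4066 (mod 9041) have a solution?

Reduce the numerator: -4066 ≡ 4975 (mod 9041), so (-4066|9041) = (4975|9041).
9041 ≡ 1 (mod 4), so quadratic reciprocity gives (4975|9041) = (9041|4975). Reduce: 9041 ≡ 4066 (mod 4975). Now have (4066|4975).
Factor out 2: 4066 = 2·2033. Since 4975 ≡ 7 (mod 8), (2|4975) = +1. Now have (2033|4975).
2033 ≡ 1 (mod 4), so quadratic reciprocity gives (2033|4975) = (4975|2033). Reduce: 4975 ≡ 909 (mod 2033). Now have (909|2033).
909 ≡ 1 (mod 4), so quadratic reciprocity gives (909|2033) = (2033|909). Reduce: 2033 ≡ 215 (mod 909). Now have (215|909).
909 ≡ 1 (mod 4), so quadratic reciprocity gives (215|909) = (909|215). Reduce: 909 ≡ 49 (mod 215). Now have (49|215).
49 ≡ 1 (mod 4), so quadratic reciprocity gives (49|215) = (215|49). Reduce: 215 ≡ 19 (mod 49). Now have (19|49).
49 ≡ 1 (mod 4), so quadratic reciprocity gives (19|49) = (49|19). Reduce: 49 ≡ 11 (mod 19). Now have (11|19).
Both 11 ≡ 3 and 19 ≡ 3 (mod 4), so reciprocity gives (11|19) = -(19|11). Reduce: 19 ≡ 8 (mod 11). Now have -(8|11).
Factor out 2: 8 = 2^3. Since 11 ≡ 3 (mod 8), (2|11) = -1, and (2|11)^3 = -1. Now have (1|11).
(1|11) = 1. Collecting the sign factors: 1.
(-4066|9041) = 1, and 9041 is prime, so -4066 is a quadratic residue mod 9041.

yes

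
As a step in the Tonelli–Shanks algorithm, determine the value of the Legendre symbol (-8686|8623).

Pull out -1: (-8686|8623) = (-1|8623)·(8686|8623). Since 8623 ≡ 3 (mod 4), (-1|8623) = -1. Now have -(8686|8623).
Reduce the numerator: 8686 ≡ 63 (mod 8623), so (8686|8623) = (63|8623).
Both 63 ≡ 3 and 8623 ≡ 3 (mod 4), so reciprocity gives (63|8623) = -(8623|63). Reduce: 8623 ≡ 55 (mod 63). Now have (55|63).
Both 55 ≡ 3 and 63 ≡ 3 (mod 4), so reciprocity gives (55|63) = -(63|55). Reduce: 63 ≡ 8 (mod 55). Now have -(8|55).
Factor out 2: 8 = 2^3. Since 55 ≡ 7 (mod 8), (2|55) = +1, and (2|55)^3 = +1. Now have -(1|55).
(1|55) = 1. Collecting the sign factors: -1.

-1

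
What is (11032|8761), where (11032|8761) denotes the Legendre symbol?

1

Reduce the numerator: 11032 ≡ 2271 (mod 8761), so (11032|8761) = (2271|8761).
8761 ≡ 1 (mod 4), so quadratic reciprocity gives (2271|8761) = (8761|2271). Reduce: 8761 ≡ 1948 (mod 2271). Now have (1948|2271).
Factor out 2: 1948 = 2^2·487. Since 2271 ≡ 7 (mod 8), (2|2271) = +1, and (2|2271)^2 = +1. Now have (487|2271).
Both 487 ≡ 3 and 2271 ≡ 3 (mod 4), so reciprocity gives (487|2271) = -(2271|487). Reduce: 2271 ≡ 323 (mod 487). Now have -(323|487).
Both 323 ≡ 3 and 487 ≡ 3 (mod 4), so reciprocity gives (323|487) = -(487|323). Reduce: 487 ≡ 164 (mod 323). Now have (164|323).
Factor out 2: 164 = 2^2·41. Since 323 ≡ 3 (mod 8), (2|323) = -1, and (2|323)^2 = +1. Now have (41|323).
41 ≡ 1 (mod 4), so quadratic reciprocity gives (41|323) = (323|41). Reduce: 323 ≡ 36 (mod 41). Now have (36|41).
Factor out 2: 36 = 2^2·9. Since 41 ≡ 1 (mod 8), (2|41) = +1, and (2|41)^2 = +1. Now have (9|41).
9 ≡ 1 (mod 4), so quadratic reciprocity gives (9|41) = (41|9). Reduce: 41 ≡ 5 (mod 9). Now have (5|9).
5 ≡ 1 (mod 4), so quadratic reciprocity gives (5|9) = (9|5). Reduce: 9 ≡ 4 (mod 5). Now have (4|5).
Factor out 2: 4 = 2^2. Since 5 ≡ 5 (mod 8), (2|5) = -1, and (2|5)^2 = +1. Now have (1|5).
(1|5) = 1. Collecting the sign factors: 1.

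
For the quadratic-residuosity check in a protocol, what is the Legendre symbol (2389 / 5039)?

-1

(2389 / 5039)
  = (5039 / 2389)    [QR: 2389 ≡ 1 mod 4, sign kept]
  = (261 / 2389)    [5039 ≡ 261 mod 2389]
  = (2389 / 261)    [QR: 261 ≡ 1 mod 4, sign kept]
  = (40 / 261)    [2389 ≡ 40 mod 261]
  = -(5 / 261)    [261 ≡ 5 mod 8 ⇒ (2 / 261)^3 = -1]
  = -(261 / 5)    [QR: 5 ≡ 1 mod 4, sign kept]
  = -(1 / 5)    [261 ≡ 1 mod 5]
  = -1    [(1 / 5) = 1]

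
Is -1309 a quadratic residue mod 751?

(-1309|751)
  = (193|751)    [-1309 ≡ 193 mod 751]
  = (751|193)    [QR: 193 ≡ 1 mod 4, sign kept]
  = (172|193)    [751 ≡ 172 mod 193]
  = (43|193)    [193 ≡ 1 mod 8 ⇒ (2|193)^2 = +1]
  = (193|43)    [QR: 193 ≡ 1 mod 4, sign kept]
  = (21|43)    [193 ≡ 21 mod 43]
  = (43|21)    [QR: 21 ≡ 1 mod 4, sign kept]
  = (1|21)    [43 ≡ 1 mod 21]
  = 1    [(1|21) = 1]
(-1309|751) = 1, and 751 is prime, so -1309 is a quadratic residue mod 751.

yes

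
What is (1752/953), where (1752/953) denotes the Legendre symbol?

Reduce the numerator: 1752 ≡ 799 (mod 953), so (1752/953) = (799/953).
953 ≡ 1 (mod 4), so quadratic reciprocity gives (799/953) = (953/799). Reduce: 953 ≡ 154 (mod 799). Now have (154/799).
Factor out 2: 154 = 2·77. Since 799 ≡ 7 (mod 8), (2/799) = +1. Now have (77/799).
77 ≡ 1 (mod 4), so quadratic reciprocity gives (77/799) = (799/77). Reduce: 799 ≡ 29 (mod 77). Now have (29/77).
29 ≡ 1 (mod 4), so quadratic reciprocity gives (29/77) = (77/29). Reduce: 77 ≡ 19 (mod 29). Now have (19/29).
29 ≡ 1 (mod 4), so quadratic reciprocity gives (19/29) = (29/19). Reduce: 29 ≡ 10 (mod 19). Now have (10/19).
Factor out 2: 10 = 2·5. Since 19 ≡ 3 (mod 8), (2/19) = -1. Now have -(5/19).
5 ≡ 1 (mod 4), so quadratic reciprocity gives (5/19) = (19/5). Reduce: 19 ≡ 4 (mod 5). Now have -(4/5).
Factor out 2: 4 = 2^2. Since 5 ≡ 5 (mod 8), (2/5) = -1, and (2/5)^2 = +1. Now have -(1/5).
(1/5) = 1. Collecting the sign factors: -1.

-1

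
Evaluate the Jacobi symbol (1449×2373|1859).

By multiplicativity, (1449·2373|1859) = (1449|1859)·(2373|1859).
First factor (1449|1859):
1449 ≡ 1 (mod 4), so quadratic reciprocity gives (1449|1859) = (1859|1449). Reduce: 1859 ≡ 410 (mod 1449). Now have (410|1449).
Factor out 2: 410 = 2·205. Since 1449 ≡ 1 (mod 8), (2|1449) = +1. Now have (205|1449).
205 ≡ 1 (mod 4), so quadratic reciprocity gives (205|1449) = (1449|205). Reduce: 1449 ≡ 14 (mod 205). Now have (14|205).
Factor out 2: 14 = 2·7. Since 205 ≡ 5 (mod 8), (2|205) = -1. Now have -(7|205).
205 ≡ 1 (mod 4), so quadratic reciprocity gives (7|205) = (205|7). Reduce: 205 ≡ 2 (mod 7). Now have -(2|7).
Factor out 2: 2 = 2. Since 7 ≡ 7 (mod 8), (2|7) = +1. Now have -(1|7).
(1|7) = 1. Collecting the sign factors: -1.
Second factor (2373|1859):
Reduce the numerator: 2373 ≡ 514 (mod 1859), so (2373|1859) = (514|1859).
Factor out 2: 514 = 2·257. Since 1859 ≡ 3 (mod 8), (2|1859) = -1. Now have -(257|1859).
257 ≡ 1 (mod 4), so quadratic reciprocity gives (257|1859) = (1859|257). Reduce: 1859 ≡ 60 (mod 257). Now have -(60|257).
Factor out 2: 60 = 2^2·15. Since 257 ≡ 1 (mod 8), (2|257) = +1, and (2|257)^2 = +1. Now have -(15|257).
257 ≡ 1 (mod 4), so quadratic reciprocity gives (15|257) = (257|15). Reduce: 257 ≡ 2 (mod 15). Now have -(2|15).
Factor out 2: 2 = 2. Since 15 ≡ 7 (mod 8), (2|15) = +1. Now have -(1|15).
(1|15) = 1. Collecting the sign factors: -1.
Product: (-1)·(-1) = 1.

1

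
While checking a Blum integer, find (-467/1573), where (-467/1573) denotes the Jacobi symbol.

1

(-467/1573)
  = (1106/1573)    [-467 ≡ 1106 mod 1573]
  = -(553/1573)    [1573 ≡ 5 mod 8 ⇒ (2/1573) = -1]
  = -(1573/553)    [QR: 553 ≡ 1 mod 4, sign kept]
  = -(467/553)    [1573 ≡ 467 mod 553]
  = -(553/467)    [QR: 553 ≡ 1 mod 4, sign kept]
  = -(86/467)    [553 ≡ 86 mod 467]
  = (43/467)    [467 ≡ 3 mod 8 ⇒ (2/467) = -1]
  = -(467/43)    [QR: both ≡ 3 mod 4, sign flips]
  = -(37/43)    [467 ≡ 37 mod 43]
  = -(43/37)    [QR: 37 ≡ 1 mod 4, sign kept]
  = -(6/37)    [43 ≡ 6 mod 37]
  = (3/37)    [37 ≡ 5 mod 8 ⇒ (2/37) = -1]
  = (37/3)    [QR: 37 ≡ 1 mod 4, sign kept]
  = (1/3)    [37 ≡ 1 mod 3]
  = 1    [(1/3) = 1]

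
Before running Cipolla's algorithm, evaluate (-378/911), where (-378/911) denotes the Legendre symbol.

1

Reduce the numerator: -378 ≡ 533 (mod 911), so (-378/911) = (533/911).
533 ≡ 1 (mod 4), so quadratic reciprocity gives (533/911) = (911/533). Reduce: 911 ≡ 378 (mod 533). Now have (378/533).
Factor out 2: 378 = 2·189. Since 533 ≡ 5 (mod 8), (2/533) = -1. Now have -(189/533).
189 ≡ 1 (mod 4), so quadratic reciprocity gives (189/533) = (533/189). Reduce: 533 ≡ 155 (mod 189). Now have -(155/189).
189 ≡ 1 (mod 4), so quadratic reciprocity gives (155/189) = (189/155). Reduce: 189 ≡ 34 (mod 155). Now have -(34/155).
Factor out 2: 34 = 2·17. Since 155 ≡ 3 (mod 8), (2/155) = -1. Now have (17/155).
17 ≡ 1 (mod 4), so quadratic reciprocity gives (17/155) = (155/17). Reduce: 155 ≡ 2 (mod 17). Now have (2/17).
Factor out 2: 2 = 2. Since 17 ≡ 1 (mod 8), (2/17) = +1. Now have (1/17).
(1/17) = 1. Collecting the sign factors: 1.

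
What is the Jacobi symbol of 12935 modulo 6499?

(12935 / 6499)
  = (6436 / 6499)    [12935 ≡ 6436 mod 6499]
  = (1609 / 6499)    [6499 ≡ 3 mod 8 ⇒ (2 / 6499)^2 = +1]
  = (6499 / 1609)    [QR: 1609 ≡ 1 mod 4, sign kept]
  = (63 / 1609)    [6499 ≡ 63 mod 1609]
  = (1609 / 63)    [QR: 1609 ≡ 1 mod 4, sign kept]
  = (34 / 63)    [1609 ≡ 34 mod 63]
  = (17 / 63)    [63 ≡ 7 mod 8 ⇒ (2 / 63) = +1]
  = (63 / 17)    [QR: 17 ≡ 1 mod 4, sign kept]
  = (12 / 17)    [63 ≡ 12 mod 17]
  = (3 / 17)    [17 ≡ 1 mod 8 ⇒ (2 / 17)^2 = +1]
  = (17 / 3)    [QR: 17 ≡ 1 mod 4, sign kept]
  = (2 / 3)    [17 ≡ 2 mod 3]
  = -(1 / 3)    [3 ≡ 3 mod 8 ⇒ (2 / 3) = -1]
  = -1    [(1 / 3) = 1]

-1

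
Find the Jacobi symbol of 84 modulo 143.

Factor out 2: 84 = 2^2·21. Since 143 ≡ 7 (mod 8), (2 / 143) = +1, and (2 / 143)^2 = +1. Now have (21 / 143).
21 ≡ 1 (mod 4), so quadratic reciprocity gives (21 / 143) = (143 / 21). Reduce: 143 ≡ 17 (mod 21). Now have (17 / 21).
17 ≡ 1 (mod 4), so quadratic reciprocity gives (17 / 21) = (21 / 17). Reduce: 21 ≡ 4 (mod 17). Now have (4 / 17).
Factor out 2: 4 = 2^2. Since 17 ≡ 1 (mod 8), (2 / 17) = +1, and (2 / 17)^2 = +1. Now have (1 / 17).
(1 / 17) = 1. Collecting the sign factors: 1.

1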